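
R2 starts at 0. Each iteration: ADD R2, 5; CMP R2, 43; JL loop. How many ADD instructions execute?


Loop trace (R2 starts at 0, target 43, step 5):
  ADD #1: R2 = 0 + 5 = 5  → 5 < 43, loop
  ADD #2: R2 = 5 + 5 = 10  → 10 < 43, loop
  ADD #3: R2 = 10 + 5 = 15  → 15 < 43, loop
  ADD #4: R2 = 15 + 5 = 20  → 20 < 43, loop
  ADD #5: R2 = 20 + 5 = 25  → 25 < 43, loop
  ADD #6: R2 = 25 + 5 = 30  → 30 < 43, loop
  ADD #7: R2 = 30 + 5 = 35  → 35 < 43, loop
  ADD #8: R2 = 35 + 5 = 40  → 40 < 43, loop
  ADD #9: R2 = 40 + 5 = 45  → 45 >= 43, exit
Total ADD instructions: 9

9


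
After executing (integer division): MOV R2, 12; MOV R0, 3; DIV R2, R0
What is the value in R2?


Register state trace:
  MOV R2, 12  → R2 = 12
  MOV R0, 3  → R0 = 3
  DIV R2, R0  → R2 = 12 // 3 = 4
Final: R2 = 4

4


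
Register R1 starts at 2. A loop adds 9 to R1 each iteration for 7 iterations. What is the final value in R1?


Starting value: R1 = 2
  Iter 1: R1 = 2 + 9 = 11
  Iter 2: R1 = 11 + 9 = 20
  Iter 3: R1 = 20 + 9 = 29
  Iter 4: R1 = 29 + 9 = 38
  Iter 5: R1 = 38 + 9 = 47
  Iter 6: R1 = 47 + 9 = 56
  Iter 7: R1 = 56 + 9 = 65
Final: R1 = 65

65


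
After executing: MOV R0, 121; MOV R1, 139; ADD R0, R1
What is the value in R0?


Register state trace:
  MOV R0, 121  → R0 = 121
  MOV R1, 139  → R1 = 139
  ADD R0, R1  → R0 = 121 + 139 = 260
Final: R0 = 260

260


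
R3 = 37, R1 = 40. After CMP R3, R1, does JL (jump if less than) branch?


Trace:
  R3 = 37, R1 = 40
  CMP R3, R1  → compares 37 vs 40
  JL checks: is 37 less than 40?
  37 < 40, so condition is true
Branch taken: Yes

Yes


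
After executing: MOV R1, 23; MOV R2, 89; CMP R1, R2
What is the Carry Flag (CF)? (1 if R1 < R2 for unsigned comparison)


Register state trace:
  MOV R1, 23  → R1 = 23
  MOV R2, 89  → R2 = 89
  CMP R1, R2  → unsigned 23 - 89: borrow occurs
  23 < 89, so CF = 1
CF = 1

1


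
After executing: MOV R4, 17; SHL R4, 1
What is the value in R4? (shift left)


Register state trace:
  MOV R4, 17  → R4 = 17
  SHL R4, 1  → R4 = 17 << 1 = 17 * 2^1 = 34
Final: R4 = 34

34


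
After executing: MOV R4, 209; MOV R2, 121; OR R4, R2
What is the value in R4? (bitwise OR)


Register state trace:
  MOV R4, 209  → R4 = 209 (0b11010001)
  MOV R2, 121  → R2 = 121 (0b01111001)
  OR R4, R2   → R4 = 209 OR 121 = 249 (0b11111001)
Final: R4 = 249

249


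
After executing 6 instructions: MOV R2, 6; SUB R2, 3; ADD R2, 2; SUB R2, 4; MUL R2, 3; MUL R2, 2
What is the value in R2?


Register state trace:
  MOV R2, 6  → R2 = 6
  SUB R2, 3  → R2 = 6 - 3 = 3
  ADD R2, 2  → R2 = 3 + 2 = 5
  SUB R2, 4  → R2 = 5 - 4 = 1
  MUL R2, 3  → R2 = 1 * 3 = 3
  MUL R2, 2  → R2 = 3 * 2 = 6
Final: R2 = 6

6


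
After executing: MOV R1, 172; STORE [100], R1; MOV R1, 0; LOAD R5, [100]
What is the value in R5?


Register and memory trace:
  MOV R1, 172  → R1 = 172
  STORE [100], R1  → mem[100] = 172
  MOV R1, 0  → R1 = 0
  LOAD R5, [100]  → R5 = mem[100] = 172
Final: R5 = 172

172


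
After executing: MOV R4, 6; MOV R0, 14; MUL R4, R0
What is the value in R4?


Register state trace:
  MOV R4, 6  → R4 = 6
  MOV R0, 14  → R0 = 14
  MUL R4, R0  → R4 = 6 * 14 = 84
Final: R4 = 84

84


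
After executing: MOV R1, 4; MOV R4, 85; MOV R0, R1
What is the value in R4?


Register state trace:
  MOV R1, 4  → R1 = 4
  MOV R4, 85  → R4 = 85
  MOV R0, R1  → R0 = 4
Final: R4 = 85

85


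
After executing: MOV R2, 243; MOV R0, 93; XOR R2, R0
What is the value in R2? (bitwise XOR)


Register state trace:
  MOV R2, 243  → R2 = 243 (0b11110011)
  MOV R0, 93  → R0 = 93 (0b01011101)
  XOR R2, R0  → R2 = 243 XOR 93 = 174 (0b10101110)
Final: R2 = 174

174


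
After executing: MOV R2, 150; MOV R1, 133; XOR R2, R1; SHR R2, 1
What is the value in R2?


Register state trace:
  MOV R2, 150  → R2 = 150 (0b10010110)
  MOV R1, 133  → R1 = 133 (0b10000101)
  XOR R2, R1  → R2 = 150 XOR 133 = 19 (0b00010011)
  SHR R2, 1  → R2 = 19 >> 1 = 9
Final: R2 = 9

9


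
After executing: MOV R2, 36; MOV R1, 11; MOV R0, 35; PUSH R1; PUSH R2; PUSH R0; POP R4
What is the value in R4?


Stack trace (top is rightmost):
  MOV R2, 36  → R2 = 36
  MOV R1, 11  → R1 = 11
  MOV R0, 35  → R0 = 35
  PUSH R1  → stack: [11]
  PUSH R2  → stack: [11, 36]
  PUSH R0  → stack: [11, 36, 35]
  POP R4  → R4 = 35, stack: [11, 36]
Final: R4 = 35

35


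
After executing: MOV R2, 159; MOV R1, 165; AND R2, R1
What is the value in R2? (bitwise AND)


Register state trace:
  MOV R2, 159  → R2 = 159 (0b10011111)
  MOV R1, 165  → R1 = 165 (0b10100101)
  AND R2, R1  → R2 = 159 AND 165 = 133 (0b10000101)
Final: R2 = 133

133


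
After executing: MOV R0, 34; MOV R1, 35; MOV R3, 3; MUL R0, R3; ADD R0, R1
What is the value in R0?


Register state trace:
  MOV R0, 34  → R0 = 34
  MOV R1, 35  → R1 = 35
  MOV R3, 3  → R3 = 3
  MUL R0, R3  → R0 = 34 * 3 = 102
  ADD R0, R1  → R0 = 102 + 35 = 137
Final: R0 = 137

137


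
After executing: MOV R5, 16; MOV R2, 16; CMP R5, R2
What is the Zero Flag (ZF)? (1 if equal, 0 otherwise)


Register state trace:
  MOV R5, 16  → R5 = 16
  MOV R2, 16  → R2 = 16
  CMP R5, R2  → computes 16 - 16 = 0
  Result is zero, so values are equal
ZF = 1

1


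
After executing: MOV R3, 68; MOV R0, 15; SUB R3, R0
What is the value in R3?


Register state trace:
  MOV R3, 68  → R3 = 68
  MOV R0, 15  → R0 = 15
  SUB R3, R0  → R3 = 68 - 15 = 53
Final: R3 = 53

53


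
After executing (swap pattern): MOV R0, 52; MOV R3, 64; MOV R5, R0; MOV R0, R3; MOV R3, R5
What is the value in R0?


Register state trace (swap pattern):
  MOV R0, 52  → R0 = 52
  MOV R3, 64  → R3 = 64
  MOV R5, R0  → R5 = 52  (save R0)
  MOV R0, R3  → R0 = 64  (R0 gets R3's value)
  MOV R3, R5  → R3 = 52  (R3 gets saved value)
Final: R0 = 64

64


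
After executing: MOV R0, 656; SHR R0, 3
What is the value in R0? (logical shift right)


Register state trace:
  MOV R0, 656  → R0 = 656
  SHR R0, 3  → R0 = 656 >> 3 = 656 // 2^3 = 82
Final: R0 = 82

82


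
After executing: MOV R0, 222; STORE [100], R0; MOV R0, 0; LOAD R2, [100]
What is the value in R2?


Register and memory trace:
  MOV R0, 222  → R0 = 222
  STORE [100], R0  → mem[100] = 222
  MOV R0, 0  → R0 = 0
  LOAD R2, [100]  → R2 = mem[100] = 222
Final: R2 = 222

222


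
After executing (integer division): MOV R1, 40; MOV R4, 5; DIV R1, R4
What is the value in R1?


Register state trace:
  MOV R1, 40  → R1 = 40
  MOV R4, 5  → R4 = 5
  DIV R1, R4  → R1 = 40 // 5 = 8
Final: R1 = 8

8


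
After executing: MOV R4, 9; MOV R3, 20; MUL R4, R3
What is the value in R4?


Register state trace:
  MOV R4, 9  → R4 = 9
  MOV R3, 20  → R3 = 20
  MUL R4, R3  → R4 = 9 * 20 = 180
Final: R4 = 180

180


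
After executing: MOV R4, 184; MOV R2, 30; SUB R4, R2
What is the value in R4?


Register state trace:
  MOV R4, 184  → R4 = 184
  MOV R2, 30  → R2 = 30
  SUB R4, R2  → R4 = 184 - 30 = 154
Final: R4 = 154

154


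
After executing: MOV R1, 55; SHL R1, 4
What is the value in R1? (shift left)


Register state trace:
  MOV R1, 55  → R1 = 55
  SHL R1, 4  → R1 = 55 << 4 = 55 * 2^4 = 880
Final: R1 = 880

880


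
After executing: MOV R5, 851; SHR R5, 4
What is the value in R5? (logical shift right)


Register state trace:
  MOV R5, 851  → R5 = 851
  SHR R5, 4  → R5 = 851 >> 4 = 851 // 2^4 = 53
Final: R5 = 53

53


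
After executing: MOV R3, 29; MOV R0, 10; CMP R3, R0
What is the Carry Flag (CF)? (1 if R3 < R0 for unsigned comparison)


Register state trace:
  MOV R3, 29  → R3 = 29
  MOV R0, 10  → R0 = 10
  CMP R3, R0  → unsigned 29 - 10: no borrow
  29 >= 10, so CF = 0
CF = 0

0


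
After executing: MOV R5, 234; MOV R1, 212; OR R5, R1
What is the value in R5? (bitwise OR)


Register state trace:
  MOV R5, 234  → R5 = 234 (0b11101010)
  MOV R1, 212  → R1 = 212 (0b11010100)
  OR R5, R1   → R5 = 234 OR 212 = 254 (0b11111110)
Final: R5 = 254

254


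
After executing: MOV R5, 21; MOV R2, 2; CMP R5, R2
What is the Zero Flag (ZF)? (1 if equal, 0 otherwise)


Register state trace:
  MOV R5, 21  → R5 = 21
  MOV R2, 2  → R2 = 2
  CMP R5, R2  → computes 21 - 2 = 19
  Result is nonzero, so values are not equal
ZF = 0

0


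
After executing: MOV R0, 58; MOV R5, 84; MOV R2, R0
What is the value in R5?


Register state trace:
  MOV R0, 58  → R0 = 58
  MOV R5, 84  → R5 = 84
  MOV R2, R0  → R2 = 58
Final: R5 = 84

84


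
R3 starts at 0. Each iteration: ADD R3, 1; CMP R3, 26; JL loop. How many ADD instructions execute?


Loop trace (R3 starts at 0, target 26, step 1):
  ADD #1: R3 = 0 + 1 = 1  → 1 < 26, loop
  ADD #2: R3 = 1 + 1 = 2  → 2 < 26, loop
  ADD #3: R3 = 2 + 1 = 3  → 3 < 26, loop
  ADD #4: R3 = 3 + 1 = 4  → 4 < 26, loop
  ADD #5: R3 = 4 + 1 = 5  → 5 < 26, loop
  ADD #6: R3 = 5 + 1 = 6  → 6 < 26, loop
  ADD #7: R3 = 6 + 1 = 7  → 7 < 26, loop
  ADD #8: R3 = 7 + 1 = 8  → 8 < 26, loop
  ADD #9: R3 = 8 + 1 = 9  → 9 < 26, loop
  ADD #10: R3 = 9 + 1 = 10  → 10 < 26, loop
  ADD #11: R3 = 10 + 1 = 11  → 11 < 26, loop
  ADD #12: R3 = 11 + 1 = 12  → 12 < 26, loop
  ADD #13: R3 = 12 + 1 = 13  → 13 < 26, loop
  ADD #14: R3 = 13 + 1 = 14  → 14 < 26, loop
  ADD #15: R3 = 14 + 1 = 15  → 15 < 26, loop
  ADD #16: R3 = 15 + 1 = 16  → 16 < 26, loop
  ADD #17: R3 = 16 + 1 = 17  → 17 < 26, loop
  ADD #18: R3 = 17 + 1 = 18  → 18 < 26, loop
  ADD #19: R3 = 18 + 1 = 19  → 19 < 26, loop
  ADD #20: R3 = 19 + 1 = 20  → 20 < 26, loop
  ADD #21: R3 = 20 + 1 = 21  → 21 < 26, loop
  ADD #22: R3 = 21 + 1 = 22  → 22 < 26, loop
  ADD #23: R3 = 22 + 1 = 23  → 23 < 26, loop
  ADD #24: R3 = 23 + 1 = 24  → 24 < 26, loop
  ADD #25: R3 = 24 + 1 = 25  → 25 < 26, loop
  ADD #26: R3 = 25 + 1 = 26  → 26 >= 26, exit
Total ADD instructions: 26

26


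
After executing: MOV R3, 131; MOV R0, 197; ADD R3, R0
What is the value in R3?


Register state trace:
  MOV R3, 131  → R3 = 131
  MOV R0, 197  → R0 = 197
  ADD R3, R0  → R3 = 131 + 197 = 328
Final: R3 = 328

328


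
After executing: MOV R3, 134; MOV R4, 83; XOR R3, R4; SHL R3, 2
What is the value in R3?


Register state trace:
  MOV R3, 134  → R3 = 134 (0b10000110)
  MOV R4, 83  → R4 = 83 (0b01010011)
  XOR R3, R4  → R3 = 134 XOR 83 = 213 (0b11010101)
  SHL R3, 2  → R3 = 213 << 2 = 852
Final: R3 = 852

852


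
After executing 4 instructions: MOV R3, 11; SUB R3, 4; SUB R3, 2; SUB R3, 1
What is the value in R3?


Register state trace:
  MOV R3, 11  → R3 = 11
  SUB R3, 4  → R3 = 11 - 4 = 7
  SUB R3, 2  → R3 = 7 - 2 = 5
  SUB R3, 1  → R3 = 5 - 1 = 4
Final: R3 = 4

4


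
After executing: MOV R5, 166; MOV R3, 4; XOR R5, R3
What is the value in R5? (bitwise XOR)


Register state trace:
  MOV R5, 166  → R5 = 166 (0b10100110)
  MOV R3, 4  → R3 = 4 (0b00000100)
  XOR R5, R3  → R5 = 166 XOR 4 = 162 (0b10100010)
Final: R5 = 162

162


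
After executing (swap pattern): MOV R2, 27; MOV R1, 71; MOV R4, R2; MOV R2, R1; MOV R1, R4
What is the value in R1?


Register state trace (swap pattern):
  MOV R2, 27  → R2 = 27
  MOV R1, 71  → R1 = 71
  MOV R4, R2  → R4 = 27  (save R2)
  MOV R2, R1  → R2 = 71  (R2 gets R1's value)
  MOV R1, R4  → R1 = 27  (R1 gets saved value)
Final: R1 = 27

27


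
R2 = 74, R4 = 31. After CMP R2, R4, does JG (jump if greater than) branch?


Trace:
  R2 = 74, R4 = 31
  CMP R2, R4  → compares 74 vs 31
  JG checks: is 74 greater than 31?
  74 > 31, so condition is true
Branch taken: Yes

Yes


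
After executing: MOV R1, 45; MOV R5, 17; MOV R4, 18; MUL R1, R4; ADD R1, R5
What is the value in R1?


Register state trace:
  MOV R1, 45  → R1 = 45
  MOV R5, 17  → R5 = 17
  MOV R4, 18  → R4 = 18
  MUL R1, R4  → R1 = 45 * 18 = 810
  ADD R1, R5  → R1 = 810 + 17 = 827
Final: R1 = 827

827


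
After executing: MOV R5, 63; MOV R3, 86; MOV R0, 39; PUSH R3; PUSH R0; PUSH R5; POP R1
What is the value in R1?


Stack trace (top is rightmost):
  MOV R5, 63  → R5 = 63
  MOV R3, 86  → R3 = 86
  MOV R0, 39  → R0 = 39
  PUSH R3  → stack: [86]
  PUSH R0  → stack: [86, 39]
  PUSH R5  → stack: [86, 39, 63]
  POP R1  → R1 = 63, stack: [86, 39]
Final: R1 = 63

63


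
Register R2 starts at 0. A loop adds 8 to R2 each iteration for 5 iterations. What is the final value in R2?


Starting value: R2 = 0
  Iter 1: R2 = 0 + 8 = 8
  Iter 2: R2 = 8 + 8 = 16
  Iter 3: R2 = 16 + 8 = 24
  Iter 4: R2 = 24 + 8 = 32
  Iter 5: R2 = 32 + 8 = 40
Final: R2 = 40

40


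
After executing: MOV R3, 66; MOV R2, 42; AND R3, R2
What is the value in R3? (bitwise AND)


Register state trace:
  MOV R3, 66  → R3 = 66 (0b01000010)
  MOV R2, 42  → R2 = 42 (0b00101010)
  AND R3, R2  → R3 = 66 AND 42 = 2 (0b00000010)
Final: R3 = 2

2


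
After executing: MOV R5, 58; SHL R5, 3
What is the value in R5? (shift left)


Register state trace:
  MOV R5, 58  → R5 = 58
  SHL R5, 3  → R5 = 58 << 3 = 58 * 2^3 = 464
Final: R5 = 464

464


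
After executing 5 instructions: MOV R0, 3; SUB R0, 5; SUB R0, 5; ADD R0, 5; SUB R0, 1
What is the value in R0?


Register state trace:
  MOV R0, 3  → R0 = 3
  SUB R0, 5  → R0 = 3 - 5 = -2
  SUB R0, 5  → R0 = -2 - 5 = -7
  ADD R0, 5  → R0 = -7 + 5 = -2
  SUB R0, 1  → R0 = -2 - 1 = -3
Final: R0 = -3

-3


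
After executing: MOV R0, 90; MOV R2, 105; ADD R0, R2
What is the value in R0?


Register state trace:
  MOV R0, 90  → R0 = 90
  MOV R2, 105  → R2 = 105
  ADD R0, R2  → R0 = 90 + 105 = 195
Final: R0 = 195

195


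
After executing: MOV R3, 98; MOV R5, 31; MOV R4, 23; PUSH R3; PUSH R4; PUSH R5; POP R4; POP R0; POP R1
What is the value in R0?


Stack trace (top is rightmost):
  MOV R3, 98  → R3 = 98
  MOV R5, 31  → R5 = 31
  MOV R4, 23  → R4 = 23
  PUSH R3  → stack: [98]
  PUSH R4  → stack: [98, 23]
  PUSH R5  → stack: [98, 23, 31]
  POP R4  → R4 = 31, stack: [98, 23]
  POP R0  → R0 = 23, stack: [98]
  POP R1  → R1 = 98, stack: []
Final: R0 = 23

23


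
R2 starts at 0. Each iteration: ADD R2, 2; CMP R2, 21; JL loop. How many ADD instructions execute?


Loop trace (R2 starts at 0, target 21, step 2):
  ADD #1: R2 = 0 + 2 = 2  → 2 < 21, loop
  ADD #2: R2 = 2 + 2 = 4  → 4 < 21, loop
  ADD #3: R2 = 4 + 2 = 6  → 6 < 21, loop
  ADD #4: R2 = 6 + 2 = 8  → 8 < 21, loop
  ADD #5: R2 = 8 + 2 = 10  → 10 < 21, loop
  ADD #6: R2 = 10 + 2 = 12  → 12 < 21, loop
  ADD #7: R2 = 12 + 2 = 14  → 14 < 21, loop
  ADD #8: R2 = 14 + 2 = 16  → 16 < 21, loop
  ADD #9: R2 = 16 + 2 = 18  → 18 < 21, loop
  ADD #10: R2 = 18 + 2 = 20  → 20 < 21, loop
  ADD #11: R2 = 20 + 2 = 22  → 22 >= 21, exit
Total ADD instructions: 11

11


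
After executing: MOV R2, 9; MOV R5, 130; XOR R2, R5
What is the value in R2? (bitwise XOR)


Register state trace:
  MOV R2, 9  → R2 = 9 (0b00001001)
  MOV R5, 130  → R5 = 130 (0b10000010)
  XOR R2, R5  → R2 = 9 XOR 130 = 139 (0b10001011)
Final: R2 = 139

139


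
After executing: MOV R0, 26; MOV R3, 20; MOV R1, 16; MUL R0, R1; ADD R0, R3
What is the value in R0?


Register state trace:
  MOV R0, 26  → R0 = 26
  MOV R3, 20  → R3 = 20
  MOV R1, 16  → R1 = 16
  MUL R0, R1  → R0 = 26 * 16 = 416
  ADD R0, R3  → R0 = 416 + 20 = 436
Final: R0 = 436

436


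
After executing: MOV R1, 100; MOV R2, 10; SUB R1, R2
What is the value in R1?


Register state trace:
  MOV R1, 100  → R1 = 100
  MOV R2, 10  → R2 = 10
  SUB R1, R2  → R1 = 100 - 10 = 90
Final: R1 = 90

90


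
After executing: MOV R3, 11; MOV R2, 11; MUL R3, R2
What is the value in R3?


Register state trace:
  MOV R3, 11  → R3 = 11
  MOV R2, 11  → R2 = 11
  MUL R3, R2  → R3 = 11 * 11 = 121
Final: R3 = 121

121


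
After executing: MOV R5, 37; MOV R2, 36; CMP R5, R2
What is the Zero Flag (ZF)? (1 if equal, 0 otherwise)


Register state trace:
  MOV R5, 37  → R5 = 37
  MOV R2, 36  → R2 = 36
  CMP R5, R2  → computes 37 - 36 = 1
  Result is nonzero, so values are not equal
ZF = 0

0


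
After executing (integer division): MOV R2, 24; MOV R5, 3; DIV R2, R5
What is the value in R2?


Register state trace:
  MOV R2, 24  → R2 = 24
  MOV R5, 3  → R5 = 3
  DIV R2, R5  → R2 = 24 // 3 = 8
Final: R2 = 8

8


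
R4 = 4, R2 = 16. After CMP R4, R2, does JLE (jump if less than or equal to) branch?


Trace:
  R4 = 4, R2 = 16
  CMP R4, R2  → compares 4 vs 16
  JLE checks: is 4 less than or equal to 16?
  4 < 16, so condition is true
Branch taken: Yes

Yes


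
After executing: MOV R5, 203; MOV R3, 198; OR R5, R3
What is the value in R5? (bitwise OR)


Register state trace:
  MOV R5, 203  → R5 = 203 (0b11001011)
  MOV R3, 198  → R3 = 198 (0b11000110)
  OR R5, R3   → R5 = 203 OR 198 = 207 (0b11001111)
Final: R5 = 207

207


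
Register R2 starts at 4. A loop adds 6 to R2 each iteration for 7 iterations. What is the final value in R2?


Starting value: R2 = 4
  Iter 1: R2 = 4 + 6 = 10
  Iter 2: R2 = 10 + 6 = 16
  Iter 3: R2 = 16 + 6 = 22
  Iter 4: R2 = 22 + 6 = 28
  Iter 5: R2 = 28 + 6 = 34
  Iter 6: R2 = 34 + 6 = 40
  Iter 7: R2 = 40 + 6 = 46
Final: R2 = 46

46


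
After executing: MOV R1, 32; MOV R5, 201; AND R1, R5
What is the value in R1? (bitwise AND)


Register state trace:
  MOV R1, 32  → R1 = 32 (0b00100000)
  MOV R5, 201  → R5 = 201 (0b11001001)
  AND R1, R5  → R1 = 32 AND 201 = 0 (0b00000000)
Final: R1 = 0

0


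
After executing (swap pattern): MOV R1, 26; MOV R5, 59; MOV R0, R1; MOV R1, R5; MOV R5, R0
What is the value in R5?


Register state trace (swap pattern):
  MOV R1, 26  → R1 = 26
  MOV R5, 59  → R5 = 59
  MOV R0, R1  → R0 = 26  (save R1)
  MOV R1, R5  → R1 = 59  (R1 gets R5's value)
  MOV R5, R0  → R5 = 26  (R5 gets saved value)
Final: R5 = 26

26


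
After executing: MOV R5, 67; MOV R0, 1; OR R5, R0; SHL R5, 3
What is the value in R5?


Register state trace:
  MOV R5, 67  → R5 = 67 (0b01000011)
  MOV R0, 1  → R0 = 1 (0b00000001)
  OR R5, R0  → R5 = 67 OR 1 = 67 (0b01000011)
  SHL R5, 3  → R5 = 67 << 3 = 536
Final: R5 = 536

536


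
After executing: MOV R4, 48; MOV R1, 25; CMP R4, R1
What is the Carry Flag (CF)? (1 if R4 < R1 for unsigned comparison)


Register state trace:
  MOV R4, 48  → R4 = 48
  MOV R1, 25  → R1 = 25
  CMP R4, R1  → unsigned 48 - 25: no borrow
  48 >= 25, so CF = 0
CF = 0

0


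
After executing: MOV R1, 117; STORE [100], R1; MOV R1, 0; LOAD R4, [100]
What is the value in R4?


Register and memory trace:
  MOV R1, 117  → R1 = 117
  STORE [100], R1  → mem[100] = 117
  MOV R1, 0  → R1 = 0
  LOAD R4, [100]  → R4 = mem[100] = 117
Final: R4 = 117

117


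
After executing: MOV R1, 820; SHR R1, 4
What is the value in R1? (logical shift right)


Register state trace:
  MOV R1, 820  → R1 = 820
  SHR R1, 4  → R1 = 820 >> 4 = 820 // 2^4 = 51
Final: R1 = 51

51


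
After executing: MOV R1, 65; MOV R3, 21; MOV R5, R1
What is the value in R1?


Register state trace:
  MOV R1, 65  → R1 = 65
  MOV R3, 21  → R3 = 21
  MOV R5, R1  → R5 = 65
Final: R1 = 65

65


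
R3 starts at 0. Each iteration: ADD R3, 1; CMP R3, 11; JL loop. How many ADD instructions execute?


Loop trace (R3 starts at 0, target 11, step 1):
  ADD #1: R3 = 0 + 1 = 1  → 1 < 11, loop
  ADD #2: R3 = 1 + 1 = 2  → 2 < 11, loop
  ADD #3: R3 = 2 + 1 = 3  → 3 < 11, loop
  ADD #4: R3 = 3 + 1 = 4  → 4 < 11, loop
  ADD #5: R3 = 4 + 1 = 5  → 5 < 11, loop
  ADD #6: R3 = 5 + 1 = 6  → 6 < 11, loop
  ADD #7: R3 = 6 + 1 = 7  → 7 < 11, loop
  ADD #8: R3 = 7 + 1 = 8  → 8 < 11, loop
  ADD #9: R3 = 8 + 1 = 9  → 9 < 11, loop
  ADD #10: R3 = 9 + 1 = 10  → 10 < 11, loop
  ADD #11: R3 = 10 + 1 = 11  → 11 >= 11, exit
Total ADD instructions: 11

11


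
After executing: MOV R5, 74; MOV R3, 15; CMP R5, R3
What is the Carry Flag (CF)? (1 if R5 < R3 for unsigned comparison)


Register state trace:
  MOV R5, 74  → R5 = 74
  MOV R3, 15  → R3 = 15
  CMP R5, R3  → unsigned 74 - 15: no borrow
  74 >= 15, so CF = 0
CF = 0

0


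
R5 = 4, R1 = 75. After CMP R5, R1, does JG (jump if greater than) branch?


Trace:
  R5 = 4, R1 = 75
  CMP R5, R1  → compares 4 vs 75
  JG checks: is 4 greater than 75?
  4 < 75, so condition is false
Branch taken: No

No


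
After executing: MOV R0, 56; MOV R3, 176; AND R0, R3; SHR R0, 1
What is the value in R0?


Register state trace:
  MOV R0, 56  → R0 = 56 (0b00111000)
  MOV R3, 176  → R3 = 176 (0b10110000)
  AND R0, R3  → R0 = 56 AND 176 = 48 (0b00110000)
  SHR R0, 1  → R0 = 48 >> 1 = 24
Final: R0 = 24

24


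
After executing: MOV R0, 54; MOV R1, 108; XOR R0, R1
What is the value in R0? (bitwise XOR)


Register state trace:
  MOV R0, 54  → R0 = 54 (0b00110110)
  MOV R1, 108  → R1 = 108 (0b01101100)
  XOR R0, R1  → R0 = 54 XOR 108 = 90 (0b01011010)
Final: R0 = 90

90


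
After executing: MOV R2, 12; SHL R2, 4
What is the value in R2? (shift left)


Register state trace:
  MOV R2, 12  → R2 = 12
  SHL R2, 4  → R2 = 12 << 4 = 12 * 2^4 = 192
Final: R2 = 192

192


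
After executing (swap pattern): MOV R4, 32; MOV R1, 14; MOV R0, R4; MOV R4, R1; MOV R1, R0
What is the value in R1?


Register state trace (swap pattern):
  MOV R4, 32  → R4 = 32
  MOV R1, 14  → R1 = 14
  MOV R0, R4  → R0 = 32  (save R4)
  MOV R4, R1  → R4 = 14  (R4 gets R1's value)
  MOV R1, R0  → R1 = 32  (R1 gets saved value)
Final: R1 = 32

32


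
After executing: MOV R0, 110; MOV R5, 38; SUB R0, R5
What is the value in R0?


Register state trace:
  MOV R0, 110  → R0 = 110
  MOV R5, 38  → R5 = 38
  SUB R0, R5  → R0 = 110 - 38 = 72
Final: R0 = 72

72


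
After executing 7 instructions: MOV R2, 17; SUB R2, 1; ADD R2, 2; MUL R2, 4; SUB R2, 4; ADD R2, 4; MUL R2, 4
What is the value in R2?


Register state trace:
  MOV R2, 17  → R2 = 17
  SUB R2, 1  → R2 = 17 - 1 = 16
  ADD R2, 2  → R2 = 16 + 2 = 18
  MUL R2, 4  → R2 = 18 * 4 = 72
  SUB R2, 4  → R2 = 72 - 4 = 68
  ADD R2, 4  → R2 = 68 + 4 = 72
  MUL R2, 4  → R2 = 72 * 4 = 288
Final: R2 = 288

288


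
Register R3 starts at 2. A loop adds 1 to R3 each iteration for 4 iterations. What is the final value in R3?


Starting value: R3 = 2
  Iter 1: R3 = 2 + 1 = 3
  Iter 2: R3 = 3 + 1 = 4
  Iter 3: R3 = 4 + 1 = 5
  Iter 4: R3 = 5 + 1 = 6
Final: R3 = 6

6


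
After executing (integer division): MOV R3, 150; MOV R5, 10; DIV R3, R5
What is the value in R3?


Register state trace:
  MOV R3, 150  → R3 = 150
  MOV R5, 10  → R5 = 10
  DIV R3, R5  → R3 = 150 // 10 = 15
Final: R3 = 15

15


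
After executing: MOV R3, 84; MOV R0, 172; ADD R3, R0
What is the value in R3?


Register state trace:
  MOV R3, 84  → R3 = 84
  MOV R0, 172  → R0 = 172
  ADD R3, R0  → R3 = 84 + 172 = 256
Final: R3 = 256

256


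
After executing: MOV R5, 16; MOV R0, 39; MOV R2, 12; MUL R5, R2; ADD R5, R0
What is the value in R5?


Register state trace:
  MOV R5, 16  → R5 = 16
  MOV R0, 39  → R0 = 39
  MOV R2, 12  → R2 = 12
  MUL R5, R2  → R5 = 16 * 12 = 192
  ADD R5, R0  → R5 = 192 + 39 = 231
Final: R5 = 231

231


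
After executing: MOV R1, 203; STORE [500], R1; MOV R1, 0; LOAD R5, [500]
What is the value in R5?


Register and memory trace:
  MOV R1, 203  → R1 = 203
  STORE [500], R1  → mem[500] = 203
  MOV R1, 0  → R1 = 0
  LOAD R5, [500]  → R5 = mem[500] = 203
Final: R5 = 203

203


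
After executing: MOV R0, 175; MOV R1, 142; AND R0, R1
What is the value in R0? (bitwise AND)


Register state trace:
  MOV R0, 175  → R0 = 175 (0b10101111)
  MOV R1, 142  → R1 = 142 (0b10001110)
  AND R0, R1  → R0 = 175 AND 142 = 142 (0b10001110)
Final: R0 = 142

142


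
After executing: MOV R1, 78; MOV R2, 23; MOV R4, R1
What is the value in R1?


Register state trace:
  MOV R1, 78  → R1 = 78
  MOV R2, 23  → R2 = 23
  MOV R4, R1  → R4 = 78
Final: R1 = 78

78


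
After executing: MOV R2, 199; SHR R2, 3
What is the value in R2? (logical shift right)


Register state trace:
  MOV R2, 199  → R2 = 199
  SHR R2, 3  → R2 = 199 >> 3 = 199 // 2^3 = 24
Final: R2 = 24

24


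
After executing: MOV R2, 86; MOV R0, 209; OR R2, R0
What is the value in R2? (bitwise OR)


Register state trace:
  MOV R2, 86  → R2 = 86 (0b01010110)
  MOV R0, 209  → R0 = 209 (0b11010001)
  OR R2, R0   → R2 = 86 OR 209 = 215 (0b11010111)
Final: R2 = 215

215


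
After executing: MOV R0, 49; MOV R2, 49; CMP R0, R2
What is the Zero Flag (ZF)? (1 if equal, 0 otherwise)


Register state trace:
  MOV R0, 49  → R0 = 49
  MOV R2, 49  → R2 = 49
  CMP R0, R2  → computes 49 - 49 = 0
  Result is zero, so values are equal
ZF = 1

1


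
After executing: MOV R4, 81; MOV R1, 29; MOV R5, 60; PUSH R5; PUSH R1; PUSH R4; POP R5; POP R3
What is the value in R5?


Stack trace (top is rightmost):
  MOV R4, 81  → R4 = 81
  MOV R1, 29  → R1 = 29
  MOV R5, 60  → R5 = 60
  PUSH R5  → stack: [60]
  PUSH R1  → stack: [60, 29]
  PUSH R4  → stack: [60, 29, 81]
  POP R5  → R5 = 81, stack: [60, 29]
  POP R3  → R3 = 29, stack: [60]
Final: R5 = 81

81


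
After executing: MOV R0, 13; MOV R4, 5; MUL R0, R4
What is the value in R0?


Register state trace:
  MOV R0, 13  → R0 = 13
  MOV R4, 5  → R4 = 5
  MUL R0, R4  → R0 = 13 * 5 = 65
Final: R0 = 65

65


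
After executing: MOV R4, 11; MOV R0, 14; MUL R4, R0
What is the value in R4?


Register state trace:
  MOV R4, 11  → R4 = 11
  MOV R0, 14  → R0 = 14
  MUL R4, R0  → R4 = 11 * 14 = 154
Final: R4 = 154

154


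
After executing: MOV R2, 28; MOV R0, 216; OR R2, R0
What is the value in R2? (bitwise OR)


Register state trace:
  MOV R2, 28  → R2 = 28 (0b00011100)
  MOV R0, 216  → R0 = 216 (0b11011000)
  OR R2, R0   → R2 = 28 OR 216 = 220 (0b11011100)
Final: R2 = 220

220


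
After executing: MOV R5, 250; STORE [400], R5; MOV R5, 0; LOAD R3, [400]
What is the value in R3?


Register and memory trace:
  MOV R5, 250  → R5 = 250
  STORE [400], R5  → mem[400] = 250
  MOV R5, 0  → R5 = 0
  LOAD R3, [400]  → R3 = mem[400] = 250
Final: R3 = 250

250


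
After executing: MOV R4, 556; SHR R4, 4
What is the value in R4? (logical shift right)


Register state trace:
  MOV R4, 556  → R4 = 556
  SHR R4, 4  → R4 = 556 >> 4 = 556 // 2^4 = 34
Final: R4 = 34

34


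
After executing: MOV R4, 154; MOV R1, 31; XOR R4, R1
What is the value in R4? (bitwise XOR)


Register state trace:
  MOV R4, 154  → R4 = 154 (0b10011010)
  MOV R1, 31  → R1 = 31 (0b00011111)
  XOR R4, R1  → R4 = 154 XOR 31 = 133 (0b10000101)
Final: R4 = 133

133


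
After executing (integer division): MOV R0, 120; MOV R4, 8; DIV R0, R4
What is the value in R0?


Register state trace:
  MOV R0, 120  → R0 = 120
  MOV R4, 8  → R4 = 8
  DIV R0, R4  → R0 = 120 // 8 = 15
Final: R0 = 15

15


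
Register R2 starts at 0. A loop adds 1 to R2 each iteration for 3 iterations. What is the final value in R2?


Starting value: R2 = 0
  Iter 1: R2 = 0 + 1 = 1
  Iter 2: R2 = 1 + 1 = 2
  Iter 3: R2 = 2 + 1 = 3
Final: R2 = 3

3


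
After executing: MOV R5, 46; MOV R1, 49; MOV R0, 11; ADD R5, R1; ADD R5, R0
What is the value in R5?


Register state trace:
  MOV R5, 46  → R5 = 46
  MOV R1, 49  → R1 = 49
  MOV R0, 11  → R0 = 11
  ADD R5, R1  → R5 = 46 + 49 = 95
  ADD R5, R0  → R5 = 95 + 11 = 106
Final: R5 = 106

106


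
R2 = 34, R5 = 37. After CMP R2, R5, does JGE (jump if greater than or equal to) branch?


Trace:
  R2 = 34, R5 = 37
  CMP R2, R5  → compares 34 vs 37
  JGE checks: is 34 greater than or equal to 37?
  34 < 37, so condition is false
Branch taken: No

No


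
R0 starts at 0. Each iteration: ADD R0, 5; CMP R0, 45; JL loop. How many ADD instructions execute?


Loop trace (R0 starts at 0, target 45, step 5):
  ADD #1: R0 = 0 + 5 = 5  → 5 < 45, loop
  ADD #2: R0 = 5 + 5 = 10  → 10 < 45, loop
  ADD #3: R0 = 10 + 5 = 15  → 15 < 45, loop
  ADD #4: R0 = 15 + 5 = 20  → 20 < 45, loop
  ADD #5: R0 = 20 + 5 = 25  → 25 < 45, loop
  ADD #6: R0 = 25 + 5 = 30  → 30 < 45, loop
  ADD #7: R0 = 30 + 5 = 35  → 35 < 45, loop
  ADD #8: R0 = 35 + 5 = 40  → 40 < 45, loop
  ADD #9: R0 = 40 + 5 = 45  → 45 >= 45, exit
Total ADD instructions: 9

9


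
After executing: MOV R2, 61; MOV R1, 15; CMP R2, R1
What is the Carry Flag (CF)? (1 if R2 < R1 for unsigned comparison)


Register state trace:
  MOV R2, 61  → R2 = 61
  MOV R1, 15  → R1 = 15
  CMP R2, R1  → unsigned 61 - 15: no borrow
  61 >= 15, so CF = 0
CF = 0

0


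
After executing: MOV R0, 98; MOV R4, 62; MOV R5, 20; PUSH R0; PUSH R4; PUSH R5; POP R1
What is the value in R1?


Stack trace (top is rightmost):
  MOV R0, 98  → R0 = 98
  MOV R4, 62  → R4 = 62
  MOV R5, 20  → R5 = 20
  PUSH R0  → stack: [98]
  PUSH R4  → stack: [98, 62]
  PUSH R5  → stack: [98, 62, 20]
  POP R1  → R1 = 20, stack: [98, 62]
Final: R1 = 20

20


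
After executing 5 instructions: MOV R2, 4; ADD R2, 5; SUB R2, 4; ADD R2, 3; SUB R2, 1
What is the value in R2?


Register state trace:
  MOV R2, 4  → R2 = 4
  ADD R2, 5  → R2 = 4 + 5 = 9
  SUB R2, 4  → R2 = 9 - 4 = 5
  ADD R2, 3  → R2 = 5 + 3 = 8
  SUB R2, 1  → R2 = 8 - 1 = 7
Final: R2 = 7

7


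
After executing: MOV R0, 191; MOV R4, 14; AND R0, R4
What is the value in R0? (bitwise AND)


Register state trace:
  MOV R0, 191  → R0 = 191 (0b10111111)
  MOV R4, 14  → R4 = 14 (0b00001110)
  AND R0, R4  → R0 = 191 AND 14 = 14 (0b00001110)
Final: R0 = 14

14


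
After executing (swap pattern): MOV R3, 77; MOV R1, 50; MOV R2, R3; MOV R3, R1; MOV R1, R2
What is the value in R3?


Register state trace (swap pattern):
  MOV R3, 77  → R3 = 77
  MOV R1, 50  → R1 = 50
  MOV R2, R3  → R2 = 77  (save R3)
  MOV R3, R1  → R3 = 50  (R3 gets R1's value)
  MOV R1, R2  → R1 = 77  (R1 gets saved value)
Final: R3 = 50

50


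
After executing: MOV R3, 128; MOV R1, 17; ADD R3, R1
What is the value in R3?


Register state trace:
  MOV R3, 128  → R3 = 128
  MOV R1, 17  → R1 = 17
  ADD R3, R1  → R3 = 128 + 17 = 145
Final: R3 = 145

145


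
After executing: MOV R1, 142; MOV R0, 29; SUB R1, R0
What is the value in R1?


Register state trace:
  MOV R1, 142  → R1 = 142
  MOV R0, 29  → R0 = 29
  SUB R1, R0  → R1 = 142 - 29 = 113
Final: R1 = 113

113


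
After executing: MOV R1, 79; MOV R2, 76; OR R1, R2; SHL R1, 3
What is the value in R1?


Register state trace:
  MOV R1, 79  → R1 = 79 (0b01001111)
  MOV R2, 76  → R2 = 76 (0b01001100)
  OR R1, R2  → R1 = 79 OR 76 = 79 (0b01001111)
  SHL R1, 3  → R1 = 79 << 3 = 632
Final: R1 = 632

632


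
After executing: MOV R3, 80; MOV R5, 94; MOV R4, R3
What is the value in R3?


Register state trace:
  MOV R3, 80  → R3 = 80
  MOV R5, 94  → R5 = 94
  MOV R4, R3  → R4 = 80
Final: R3 = 80

80


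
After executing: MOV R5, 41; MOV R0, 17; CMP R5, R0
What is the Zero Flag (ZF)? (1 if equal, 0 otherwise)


Register state trace:
  MOV R5, 41  → R5 = 41
  MOV R0, 17  → R0 = 17
  CMP R5, R0  → computes 41 - 17 = 24
  Result is nonzero, so values are not equal
ZF = 0

0


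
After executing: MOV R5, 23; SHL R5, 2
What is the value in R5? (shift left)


Register state trace:
  MOV R5, 23  → R5 = 23
  SHL R5, 2  → R5 = 23 << 2 = 23 * 2^2 = 92
Final: R5 = 92

92


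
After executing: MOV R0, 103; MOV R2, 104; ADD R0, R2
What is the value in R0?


Register state trace:
  MOV R0, 103  → R0 = 103
  MOV R2, 104  → R2 = 104
  ADD R0, R2  → R0 = 103 + 104 = 207
Final: R0 = 207

207


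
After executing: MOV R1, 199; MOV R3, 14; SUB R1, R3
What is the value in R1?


Register state trace:
  MOV R1, 199  → R1 = 199
  MOV R3, 14  → R3 = 14
  SUB R1, R3  → R1 = 199 - 14 = 185
Final: R1 = 185

185


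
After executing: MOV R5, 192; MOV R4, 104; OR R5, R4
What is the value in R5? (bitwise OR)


Register state trace:
  MOV R5, 192  → R5 = 192 (0b11000000)
  MOV R4, 104  → R4 = 104 (0b01101000)
  OR R5, R4   → R5 = 192 OR 104 = 232 (0b11101000)
Final: R5 = 232

232


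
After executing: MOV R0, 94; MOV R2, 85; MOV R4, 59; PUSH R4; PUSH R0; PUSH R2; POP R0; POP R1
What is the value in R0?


Stack trace (top is rightmost):
  MOV R0, 94  → R0 = 94
  MOV R2, 85  → R2 = 85
  MOV R4, 59  → R4 = 59
  PUSH R4  → stack: [59]
  PUSH R0  → stack: [59, 94]
  PUSH R2  → stack: [59, 94, 85]
  POP R0  → R0 = 85, stack: [59, 94]
  POP R1  → R1 = 94, stack: [59]
Final: R0 = 85

85


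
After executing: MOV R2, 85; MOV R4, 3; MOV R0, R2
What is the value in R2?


Register state trace:
  MOV R2, 85  → R2 = 85
  MOV R4, 3  → R4 = 3
  MOV R0, R2  → R0 = 85
Final: R2 = 85

85


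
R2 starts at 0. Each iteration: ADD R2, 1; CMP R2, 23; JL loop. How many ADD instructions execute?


Loop trace (R2 starts at 0, target 23, step 1):
  ADD #1: R2 = 0 + 1 = 1  → 1 < 23, loop
  ADD #2: R2 = 1 + 1 = 2  → 2 < 23, loop
  ADD #3: R2 = 2 + 1 = 3  → 3 < 23, loop
  ADD #4: R2 = 3 + 1 = 4  → 4 < 23, loop
  ADD #5: R2 = 4 + 1 = 5  → 5 < 23, loop
  ADD #6: R2 = 5 + 1 = 6  → 6 < 23, loop
  ADD #7: R2 = 6 + 1 = 7  → 7 < 23, loop
  ADD #8: R2 = 7 + 1 = 8  → 8 < 23, loop
  ADD #9: R2 = 8 + 1 = 9  → 9 < 23, loop
  ADD #10: R2 = 9 + 1 = 10  → 10 < 23, loop
  ADD #11: R2 = 10 + 1 = 11  → 11 < 23, loop
  ADD #12: R2 = 11 + 1 = 12  → 12 < 23, loop
  ADD #13: R2 = 12 + 1 = 13  → 13 < 23, loop
  ADD #14: R2 = 13 + 1 = 14  → 14 < 23, loop
  ADD #15: R2 = 14 + 1 = 15  → 15 < 23, loop
  ADD #16: R2 = 15 + 1 = 16  → 16 < 23, loop
  ADD #17: R2 = 16 + 1 = 17  → 17 < 23, loop
  ADD #18: R2 = 17 + 1 = 18  → 18 < 23, loop
  ADD #19: R2 = 18 + 1 = 19  → 19 < 23, loop
  ADD #20: R2 = 19 + 1 = 20  → 20 < 23, loop
  ADD #21: R2 = 20 + 1 = 21  → 21 < 23, loop
  ADD #22: R2 = 21 + 1 = 22  → 22 < 23, loop
  ADD #23: R2 = 22 + 1 = 23  → 23 >= 23, exit
Total ADD instructions: 23

23


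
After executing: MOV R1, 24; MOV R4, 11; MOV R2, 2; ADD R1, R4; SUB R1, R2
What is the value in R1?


Register state trace:
  MOV R1, 24  → R1 = 24
  MOV R4, 11  → R4 = 11
  MOV R2, 2  → R2 = 2
  ADD R1, R4  → R1 = 24 + 11 = 35
  SUB R1, R2  → R1 = 35 - 2 = 33
Final: R1 = 33

33


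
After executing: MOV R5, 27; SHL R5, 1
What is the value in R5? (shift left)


Register state trace:
  MOV R5, 27  → R5 = 27
  SHL R5, 1  → R5 = 27 << 1 = 27 * 2^1 = 54
Final: R5 = 54

54


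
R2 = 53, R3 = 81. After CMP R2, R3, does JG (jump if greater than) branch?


Trace:
  R2 = 53, R3 = 81
  CMP R2, R3  → compares 53 vs 81
  JG checks: is 53 greater than 81?
  53 < 81, so condition is false
Branch taken: No

No


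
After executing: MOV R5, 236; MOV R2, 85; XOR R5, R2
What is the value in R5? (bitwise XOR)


Register state trace:
  MOV R5, 236  → R5 = 236 (0b11101100)
  MOV R2, 85  → R2 = 85 (0b01010101)
  XOR R5, R2  → R5 = 236 XOR 85 = 185 (0b10111001)
Final: R5 = 185

185


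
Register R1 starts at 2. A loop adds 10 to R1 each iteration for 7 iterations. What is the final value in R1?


Starting value: R1 = 2
  Iter 1: R1 = 2 + 10 = 12
  Iter 2: R1 = 12 + 10 = 22
  Iter 3: R1 = 22 + 10 = 32
  Iter 4: R1 = 32 + 10 = 42
  Iter 5: R1 = 42 + 10 = 52
  Iter 6: R1 = 52 + 10 = 62
  Iter 7: R1 = 62 + 10 = 72
Final: R1 = 72

72


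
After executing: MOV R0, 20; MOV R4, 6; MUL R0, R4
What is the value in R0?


Register state trace:
  MOV R0, 20  → R0 = 20
  MOV R4, 6  → R4 = 6
  MUL R0, R4  → R0 = 20 * 6 = 120
Final: R0 = 120

120


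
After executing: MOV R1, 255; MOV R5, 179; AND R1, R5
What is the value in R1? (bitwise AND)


Register state trace:
  MOV R1, 255  → R1 = 255 (0b11111111)
  MOV R5, 179  → R5 = 179 (0b10110011)
  AND R1, R5  → R1 = 255 AND 179 = 179 (0b10110011)
Final: R1 = 179

179


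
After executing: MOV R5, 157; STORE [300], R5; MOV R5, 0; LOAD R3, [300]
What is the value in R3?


Register and memory trace:
  MOV R5, 157  → R5 = 157
  STORE [300], R5  → mem[300] = 157
  MOV R5, 0  → R5 = 0
  LOAD R3, [300]  → R3 = mem[300] = 157
Final: R3 = 157

157


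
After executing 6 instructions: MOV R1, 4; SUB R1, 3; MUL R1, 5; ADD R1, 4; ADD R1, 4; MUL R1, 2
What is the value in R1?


Register state trace:
  MOV R1, 4  → R1 = 4
  SUB R1, 3  → R1 = 4 - 3 = 1
  MUL R1, 5  → R1 = 1 * 5 = 5
  ADD R1, 4  → R1 = 5 + 4 = 9
  ADD R1, 4  → R1 = 9 + 4 = 13
  MUL R1, 2  → R1 = 13 * 2 = 26
Final: R1 = 26

26


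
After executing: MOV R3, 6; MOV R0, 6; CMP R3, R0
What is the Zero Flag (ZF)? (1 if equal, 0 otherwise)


Register state trace:
  MOV R3, 6  → R3 = 6
  MOV R0, 6  → R0 = 6
  CMP R3, R0  → computes 6 - 6 = 0
  Result is zero, so values are equal
ZF = 1

1


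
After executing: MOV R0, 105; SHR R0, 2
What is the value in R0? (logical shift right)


Register state trace:
  MOV R0, 105  → R0 = 105
  SHR R0, 2  → R0 = 105 >> 2 = 105 // 2^2 = 26
Final: R0 = 26

26


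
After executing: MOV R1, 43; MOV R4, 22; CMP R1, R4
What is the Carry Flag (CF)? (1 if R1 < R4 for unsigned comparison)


Register state trace:
  MOV R1, 43  → R1 = 43
  MOV R4, 22  → R4 = 22
  CMP R1, R4  → unsigned 43 - 22: no borrow
  43 >= 22, so CF = 0
CF = 0

0


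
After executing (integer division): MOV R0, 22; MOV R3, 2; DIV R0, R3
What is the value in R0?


Register state trace:
  MOV R0, 22  → R0 = 22
  MOV R3, 2  → R3 = 2
  DIV R0, R3  → R0 = 22 // 2 = 11
Final: R0 = 11

11


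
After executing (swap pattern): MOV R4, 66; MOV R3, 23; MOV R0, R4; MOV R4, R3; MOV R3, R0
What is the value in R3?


Register state trace (swap pattern):
  MOV R4, 66  → R4 = 66
  MOV R3, 23  → R3 = 23
  MOV R0, R4  → R0 = 66  (save R4)
  MOV R4, R3  → R4 = 23  (R4 gets R3's value)
  MOV R3, R0  → R3 = 66  (R3 gets saved value)
Final: R3 = 66

66


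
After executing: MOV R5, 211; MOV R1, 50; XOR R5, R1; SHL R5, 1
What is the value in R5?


Register state trace:
  MOV R5, 211  → R5 = 211 (0b11010011)
  MOV R1, 50  → R1 = 50 (0b00110010)
  XOR R5, R1  → R5 = 211 XOR 50 = 225 (0b11100001)
  SHL R5, 1  → R5 = 225 << 1 = 450
Final: R5 = 450

450


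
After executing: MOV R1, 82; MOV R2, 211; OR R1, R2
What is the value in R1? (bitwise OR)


Register state trace:
  MOV R1, 82  → R1 = 82 (0b01010010)
  MOV R2, 211  → R2 = 211 (0b11010011)
  OR R1, R2   → R1 = 82 OR 211 = 211 (0b11010011)
Final: R1 = 211

211


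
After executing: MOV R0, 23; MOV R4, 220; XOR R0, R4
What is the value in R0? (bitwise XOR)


Register state trace:
  MOV R0, 23  → R0 = 23 (0b00010111)
  MOV R4, 220  → R4 = 220 (0b11011100)
  XOR R0, R4  → R0 = 23 XOR 220 = 203 (0b11001011)
Final: R0 = 203

203


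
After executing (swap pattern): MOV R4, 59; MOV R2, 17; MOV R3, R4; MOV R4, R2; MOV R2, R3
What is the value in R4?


Register state trace (swap pattern):
  MOV R4, 59  → R4 = 59
  MOV R2, 17  → R2 = 17
  MOV R3, R4  → R3 = 59  (save R4)
  MOV R4, R2  → R4 = 17  (R4 gets R2's value)
  MOV R2, R3  → R2 = 59  (R2 gets saved value)
Final: R4 = 17

17


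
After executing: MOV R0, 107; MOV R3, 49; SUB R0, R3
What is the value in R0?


Register state trace:
  MOV R0, 107  → R0 = 107
  MOV R3, 49  → R3 = 49
  SUB R0, R3  → R0 = 107 - 49 = 58
Final: R0 = 58

58


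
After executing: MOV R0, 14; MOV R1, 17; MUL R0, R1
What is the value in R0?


Register state trace:
  MOV R0, 14  → R0 = 14
  MOV R1, 17  → R1 = 17
  MUL R0, R1  → R0 = 14 * 17 = 238
Final: R0 = 238

238


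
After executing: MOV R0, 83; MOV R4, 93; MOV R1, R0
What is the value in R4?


Register state trace:
  MOV R0, 83  → R0 = 83
  MOV R4, 93  → R4 = 93
  MOV R1, R0  → R1 = 83
Final: R4 = 93

93


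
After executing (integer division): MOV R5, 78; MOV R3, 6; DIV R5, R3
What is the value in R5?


Register state trace:
  MOV R5, 78  → R5 = 78
  MOV R3, 6  → R3 = 6
  DIV R5, R3  → R5 = 78 // 6 = 13
Final: R5 = 13

13
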